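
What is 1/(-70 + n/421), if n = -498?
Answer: -421/29968 ≈ -0.014048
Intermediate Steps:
1/(-70 + n/421) = 1/(-70 - 498/421) = 1/(-29968/421) = -421/29968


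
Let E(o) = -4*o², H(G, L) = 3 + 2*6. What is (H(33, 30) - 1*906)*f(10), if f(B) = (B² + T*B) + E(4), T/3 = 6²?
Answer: -994356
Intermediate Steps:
H(G, L) = 15 (H(G, L) = 3 + 12 = 15)
T = 108 (T = 3*6² = 3*36 = 108)
f(B) = -64 + B² + 108*B (f(B) = (B² + 108*B) - 4*4² = (B² + 108*B) - 4*16 = (B² + 108*B) - 64 = -64 + B² + 108*B)
(H(33, 30) - 1*906)*f(10) = (15 - 1*906)*(-64 + 10² + 108*10) = (15 - 906)*(-64 + 100 + 1080) = -891*1116 = -994356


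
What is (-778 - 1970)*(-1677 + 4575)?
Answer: -7963704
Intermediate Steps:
(-778 - 1970)*(-1677 + 4575) = -2748*2898 = -7963704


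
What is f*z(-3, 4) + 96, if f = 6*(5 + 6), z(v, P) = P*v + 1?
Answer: -630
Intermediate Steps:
z(v, P) = 1 + P*v
f = 66 (f = 6*11 = 66)
f*z(-3, 4) + 96 = 66*(1 + 4*(-3)) + 96 = 66*(1 - 12) + 96 = 66*(-11) + 96 = -726 + 96 = -630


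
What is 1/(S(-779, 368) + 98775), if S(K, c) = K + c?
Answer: 1/98364 ≈ 1.0166e-5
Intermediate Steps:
1/(S(-779, 368) + 98775) = 1/((-779 + 368) + 98775) = 1/(-411 + 98775) = 1/98364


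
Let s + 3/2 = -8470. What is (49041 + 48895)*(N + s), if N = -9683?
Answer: -1777979112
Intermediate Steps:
s = -16943/2 (s = -3/2 - 8470 = -16943/2 ≈ -8471.5)
(49041 + 48895)*(N + s) = (49041 + 48895)*(-9683 - 16943/2) = 97936*(-36309/2) = -1777979112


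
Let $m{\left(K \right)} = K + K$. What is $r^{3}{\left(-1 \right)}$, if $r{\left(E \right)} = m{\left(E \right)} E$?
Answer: $8$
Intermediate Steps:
$m{\left(K \right)} = 2 K$
$r{\left(E \right)} = 2 E^{2}$ ($r{\left(E \right)} = 2 E E = 2 E^{2}$)
$r^{3}{\left(-1 \right)} = \left(2 \left(-1\right)^{2}\right)^{3} = \left(2 \cdot 1\right)^{3} = 2^{3} = 8$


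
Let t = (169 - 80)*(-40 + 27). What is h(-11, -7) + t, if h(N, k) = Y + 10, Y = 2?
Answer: -1145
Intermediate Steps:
h(N, k) = 12 (h(N, k) = 2 + 10 = 12)
t = -1157 (t = 89*(-13) = -1157)
h(-11, -7) + t = 12 - 1157 = -1145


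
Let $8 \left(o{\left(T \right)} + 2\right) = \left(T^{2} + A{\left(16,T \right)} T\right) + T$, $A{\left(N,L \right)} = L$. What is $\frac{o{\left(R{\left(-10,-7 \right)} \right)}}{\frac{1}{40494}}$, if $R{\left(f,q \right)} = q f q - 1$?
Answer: $\frac{9752068785}{4} \approx 2.438 \cdot 10^{9}$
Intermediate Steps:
$R{\left(f,q \right)} = -1 + f q^{2}$ ($R{\left(f,q \right)} = f q q - 1 = f q^{2} - 1 = -1 + f q^{2}$)
$o{\left(T \right)} = -2 + \frac{T^{2}}{4} + \frac{T}{8}$ ($o{\left(T \right)} = -2 + \frac{\left(T^{2} + T T\right) + T}{8} = -2 + \frac{\left(T^{2} + T^{2}\right) + T}{8} = -2 + \frac{2 T^{2} + T}{8} = -2 + \frac{T + 2 T^{2}}{8} = -2 + \left(\frac{T^{2}}{4} + \frac{T}{8}\right) = -2 + \frac{T^{2}}{4} + \frac{T}{8}$)
$\frac{o{\left(R{\left(-10,-7 \right)} \right)}}{\frac{1}{40494}} = \frac{-2 + \frac{\left(-1 - 10 \left(-7\right)^{2}\right)^{2}}{4} + \frac{-1 - 10 \left(-7\right)^{2}}{8}}{\frac{1}{40494}} = \left(-2 + \frac{\left(-1 - 490\right)^{2}}{4} + \frac{-1 - 490}{8}\right) \frac{1}{\frac{1}{40494}} = \left(-2 + \frac{\left(-1 - 490\right)^{2}}{4} + \frac{-1 - 490}{8}\right) 40494 = \left(-2 + \frac{\left(-491\right)^{2}}{4} + \frac{1}{8} \left(-491\right)\right) 40494 = \left(-2 + \frac{1}{4} \cdot 241081 - \frac{491}{8}\right) 40494 = \left(-2 + \frac{241081}{4} - \frac{491}{8}\right) 40494 = \frac{481655}{8} \cdot 40494 = \frac{9752068785}{4}$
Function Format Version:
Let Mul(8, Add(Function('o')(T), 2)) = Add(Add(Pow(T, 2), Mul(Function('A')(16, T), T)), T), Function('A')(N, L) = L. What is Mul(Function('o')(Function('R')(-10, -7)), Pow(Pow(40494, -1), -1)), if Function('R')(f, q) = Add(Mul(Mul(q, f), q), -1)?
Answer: Rational(9752068785, 4) ≈ 2.4380e+9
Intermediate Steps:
Function('R')(f, q) = Add(-1, Mul(f, Pow(q, 2))) (Function('R')(f, q) = Add(Mul(Mul(f, q), q), -1) = Add(Mul(f, Pow(q, 2)), -1) = Add(-1, Mul(f, Pow(q, 2))))
Function('o')(T) = Add(-2, Mul(Rational(1, 4), Pow(T, 2)), Mul(Rational(1, 8), T)) (Function('o')(T) = Add(-2, Mul(Rational(1, 8), Add(Add(Pow(T, 2), Mul(T, T)), T))) = Add(-2, Mul(Rational(1, 8), Add(Add(Pow(T, 2), Pow(T, 2)), T))) = Add(-2, Mul(Rational(1, 8), Add(Mul(2, Pow(T, 2)), T))) = Add(-2, Mul(Rational(1, 8), Add(T, Mul(2, Pow(T, 2))))) = Add(-2, Add(Mul(Rational(1, 4), Pow(T, 2)), Mul(Rational(1, 8), T))) = Add(-2, Mul(Rational(1, 4), Pow(T, 2)), Mul(Rational(1, 8), T)))
Mul(Function('o')(Function('R')(-10, -7)), Pow(Pow(40494, -1), -1)) = Mul(Add(-2, Mul(Rational(1, 4), Pow(Add(-1, Mul(-10, Pow(-7, 2))), 2)), Mul(Rational(1, 8), Add(-1, Mul(-10, Pow(-7, 2))))), Pow(Pow(40494, -1), -1)) = Mul(Add(-2, Mul(Rational(1, 4), Pow(Add(-1, Mul(-10, 49)), 2)), Mul(Rational(1, 8), Add(-1, Mul(-10, 49)))), Pow(Rational(1, 40494), -1)) = Mul(Add(-2, Mul(Rational(1, 4), Pow(Add(-1, -490), 2)), Mul(Rational(1, 8), Add(-1, -490))), 40494) = Mul(Add(-2, Mul(Rational(1, 4), Pow(-491, 2)), Mul(Rational(1, 8), -491)), 40494) = Mul(Add(-2, Mul(Rational(1, 4), 241081), Rational(-491, 8)), 40494) = Mul(Add(-2, Rational(241081, 4), Rational(-491, 8)), 40494) = Mul(Rational(481655, 8), 40494) = Rational(9752068785, 4)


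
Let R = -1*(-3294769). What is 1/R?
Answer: 1/3294769 ≈ 3.0351e-7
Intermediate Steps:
R = 3294769
1/R = 1/3294769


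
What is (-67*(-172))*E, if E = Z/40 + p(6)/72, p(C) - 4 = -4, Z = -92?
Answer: -132526/5 ≈ -26505.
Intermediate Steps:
p(C) = 0 (p(C) = 4 - 4 = 0)
E = -23/10 (E = -92/40 + 0/72 = -92*1/40 + 0*(1/72) = -23/10 + 0 = -23/10 ≈ -2.3000)
(-67*(-172))*E = -67*(-172)*(-23/10) = 11524*(-23/10) = -132526/5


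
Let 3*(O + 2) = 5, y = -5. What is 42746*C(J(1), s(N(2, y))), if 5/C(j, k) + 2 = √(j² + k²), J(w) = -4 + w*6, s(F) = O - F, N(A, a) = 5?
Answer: 961785/64 + 320595*√73/64 ≈ 57827.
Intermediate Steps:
O = -⅓ (O = -2 + (⅓)*5 = -2 + 5/3 = -⅓ ≈ -0.33333)
s(F) = -⅓ - F
J(w) = -4 + 6*w
C(j, k) = 5/(-2 + √(j² + k²))
42746*C(J(1), s(N(2, y))) = 42746*(5/(-2 + √((-4 + 6*1)² + (-⅓ - 1*5)²))) = 42746*(5/(-2 + √((-4 + 6)² + (-⅓ - 5)²))) = 42746*(5/(-2 + √(2² + (-16/3)²))) = 42746*(5/(-2 + √(4 + 256/9))) = 42746*(5/(-2 + √(292/9))) = 42746*(5/(-2 + 2*√73/3)) = 213730/(-2 + 2*√73/3)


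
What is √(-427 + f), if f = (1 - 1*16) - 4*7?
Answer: I*√470 ≈ 21.679*I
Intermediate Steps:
f = -43 (f = (1 - 16) - 28 = -15 - 28 = -43)
√(-427 + f) = √(-427 - 43) = √(-470) = I*√470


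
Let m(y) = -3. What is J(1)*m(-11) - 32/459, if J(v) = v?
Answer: -1409/459 ≈ -3.0697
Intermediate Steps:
J(1)*m(-11) - 32/459 = 1*(-3) - 32/459 = -3 - 32*1/459 = -3 - 32/459 = -1409/459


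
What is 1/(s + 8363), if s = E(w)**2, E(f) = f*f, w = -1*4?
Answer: 1/8619 ≈ 0.00011602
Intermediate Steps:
w = -4
E(f) = f**2
s = 256 (s = ((-4)**2)**2 = 16**2 = 256)
1/(s + 8363) = 1/(256 + 8363) = 1/8619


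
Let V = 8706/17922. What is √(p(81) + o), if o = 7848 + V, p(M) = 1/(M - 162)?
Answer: 10*√56720579102/26883 ≈ 88.592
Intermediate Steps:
V = 1451/2987 (V = 8706*(1/17922) = 1451/2987 ≈ 0.48577)
p(M) = 1/(-162 + M)
o = 23443427/2987 (o = 7848 + 1451/2987 = 23443427/2987 ≈ 7848.5)
√(p(81) + o) = √(1/(-162 + 81) + 23443427/2987) = √(1/(-81) + 23443427/2987) = √(-1/81 + 23443427/2987) = √(1898914600/241947) = 10*√56720579102/26883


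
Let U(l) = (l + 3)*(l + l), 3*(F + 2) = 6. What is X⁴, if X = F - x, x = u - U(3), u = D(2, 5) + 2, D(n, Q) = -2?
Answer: 1679616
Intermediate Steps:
F = 0 (F = -2 + (⅓)*6 = -2 + 2 = 0)
U(l) = 2*l*(3 + l) (U(l) = (3 + l)*(2*l) = 2*l*(3 + l))
u = 0 (u = -2 + 2 = 0)
x = -36 (x = 0 - 2*3*(3 + 3) = 0 - 2*3*6 = 0 - 1*36 = 0 - 36 = -36)
X = 36 (X = 0 - 1*(-36) = 0 + 36 = 36)
X⁴ = 36⁴ = 1679616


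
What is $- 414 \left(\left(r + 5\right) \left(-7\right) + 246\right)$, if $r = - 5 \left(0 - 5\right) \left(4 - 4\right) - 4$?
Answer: $-98946$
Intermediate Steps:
$r = -4$ ($r = - 5 \left(\left(-5\right) 0\right) - 4 = \left(-5\right) 0 - 4 = 0 - 4 = -4$)
$- 414 \left(\left(r + 5\right) \left(-7\right) + 246\right) = - 414 \left(\left(-4 + 5\right) \left(-7\right) + 246\right) = - 414 \left(1 \left(-7\right) + 246\right) = - 414 \left(-7 + 246\right) = \left(-414\right) 239 = -98946$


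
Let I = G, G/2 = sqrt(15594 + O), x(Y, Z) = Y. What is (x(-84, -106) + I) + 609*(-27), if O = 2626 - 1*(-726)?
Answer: -16527 + 2*sqrt(18946) ≈ -16252.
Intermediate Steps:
O = 3352 (O = 2626 + 726 = 3352)
G = 2*sqrt(18946) (G = 2*sqrt(15594 + 3352) = 2*sqrt(18946) ≈ 275.29)
I = 2*sqrt(18946) ≈ 275.29
(x(-84, -106) + I) + 609*(-27) = (-84 + 2*sqrt(18946)) + 609*(-27) = (-84 + 2*sqrt(18946)) - 16443 = -16527 + 2*sqrt(18946)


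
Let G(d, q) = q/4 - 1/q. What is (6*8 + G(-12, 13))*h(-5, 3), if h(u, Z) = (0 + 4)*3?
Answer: 7983/13 ≈ 614.08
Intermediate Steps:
h(u, Z) = 12 (h(u, Z) = 4*3 = 12)
G(d, q) = -1/q + q/4 (G(d, q) = q*(1/4) - 1/q = q/4 - 1/q = -1/q + q/4)
(6*8 + G(-12, 13))*h(-5, 3) = (6*8 + (-1/13 + (1/4)*13))*12 = (48 + (-1*1/13 + 13/4))*12 = (48 + (-1/13 + 13/4))*12 = (48 + 165/52)*12 = (2661/52)*12 = 7983/13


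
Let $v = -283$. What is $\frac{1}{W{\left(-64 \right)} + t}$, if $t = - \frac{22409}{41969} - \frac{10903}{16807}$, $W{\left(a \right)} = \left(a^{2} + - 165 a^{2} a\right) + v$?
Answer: $\frac{705372983}{30512722470134189} \approx 2.3117 \cdot 10^{-8}$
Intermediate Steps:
$W{\left(a \right)} = -283 + a^{2} - 165 a^{3}$ ($W{\left(a \right)} = \left(a^{2} + - 165 a^{2} a\right) - 283 = \left(a^{2} - 165 a^{3}\right) - 283 = -283 + a^{2} - 165 a^{3}$)
$t = - \frac{834216070}{705372983}$ ($t = \left(-22409\right) \frac{1}{41969} - \frac{10903}{16807} = - \frac{22409}{41969} - \frac{10903}{16807} = - \frac{834216070}{705372983} \approx -1.1827$)
$\frac{1}{W{\left(-64 \right)} + t} = \frac{1}{\left(-283 + \left(-64\right)^{2} - 165 \left(-64\right)^{3}\right) - \frac{834216070}{705372983}} = \frac{1}{\left(-283 + 4096 - -43253760\right) - \frac{834216070}{705372983}} = \frac{1}{\left(-283 + 4096 + 43253760\right) - \frac{834216070}{705372983}} = \frac{1}{43257573 - \frac{834216070}{705372983}} = \frac{1}{\frac{30512722470134189}{705372983}} = \frac{705372983}{30512722470134189}$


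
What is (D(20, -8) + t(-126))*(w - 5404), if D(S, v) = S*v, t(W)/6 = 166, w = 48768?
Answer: 36252304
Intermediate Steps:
t(W) = 996 (t(W) = 6*166 = 996)
(D(20, -8) + t(-126))*(w - 5404) = (20*(-8) + 996)*(48768 - 5404) = (-160 + 996)*43364 = 836*43364 = 36252304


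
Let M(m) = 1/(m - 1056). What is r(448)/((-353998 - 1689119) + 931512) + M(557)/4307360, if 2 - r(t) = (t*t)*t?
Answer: 38652335835963599/477850674697440 ≈ 80.888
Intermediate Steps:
r(t) = 2 - t³ (r(t) = 2 - t*t*t = 2 - t²*t = 2 - t³)
M(m) = 1/(-1056 + m)
r(448)/((-353998 - 1689119) + 931512) + M(557)/4307360 = (2 - 1*448³)/((-353998 - 1689119) + 931512) + 1/((-1056 + 557)*4307360) = (2 - 1*89915392)/(-2043117 + 931512) + (1/4307360)/(-499) = (2 - 89915392)/(-1111605) - 1/499*1/4307360 = -89915390*(-1/1111605) - 1/2149372640 = 17983078/222321 - 1/2149372640 = 38652335835963599/477850674697440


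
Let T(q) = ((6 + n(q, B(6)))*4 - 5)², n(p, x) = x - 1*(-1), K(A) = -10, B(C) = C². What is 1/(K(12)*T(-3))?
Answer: -1/278890 ≈ -3.5856e-6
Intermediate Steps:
n(p, x) = 1 + x (n(p, x) = x + 1 = 1 + x)
T(q) = 27889 (T(q) = ((6 + (1 + 6²))*4 - 5)² = ((6 + (1 + 36))*4 - 5)² = ((6 + 37)*4 - 5)² = (43*4 - 5)² = (172 - 5)² = 167² = 27889)
1/(K(12)*T(-3)) = 1/(-10*27889) = 1/(-278890) = -1/278890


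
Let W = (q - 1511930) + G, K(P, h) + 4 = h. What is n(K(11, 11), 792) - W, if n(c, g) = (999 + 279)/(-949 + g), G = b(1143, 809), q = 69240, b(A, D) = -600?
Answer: 226595252/157 ≈ 1.4433e+6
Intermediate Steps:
G = -600
K(P, h) = -4 + h
n(c, g) = 1278/(-949 + g)
W = -1443290 (W = (69240 - 1511930) - 600 = -1442690 - 600 = -1443290)
n(K(11, 11), 792) - W = 1278/(-949 + 792) - 1*(-1443290) = 1278/(-157) + 1443290 = 1278*(-1/157) + 1443290 = -1278/157 + 1443290 = 226595252/157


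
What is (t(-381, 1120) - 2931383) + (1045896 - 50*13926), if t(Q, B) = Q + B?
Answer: -2581048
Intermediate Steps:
t(Q, B) = B + Q
(t(-381, 1120) - 2931383) + (1045896 - 50*13926) = ((1120 - 381) - 2931383) + (1045896 - 50*13926) = (739 - 2931383) + (1045896 - 1*696300) = -2930644 + (1045896 - 696300) = -2930644 + 349596 = -2581048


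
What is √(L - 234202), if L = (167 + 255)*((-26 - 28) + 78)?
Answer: I*√224074 ≈ 473.36*I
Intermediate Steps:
L = 10128 (L = 422*(-54 + 78) = 422*24 = 10128)
√(L - 234202) = √(10128 - 234202) = √(-224074) = I*√224074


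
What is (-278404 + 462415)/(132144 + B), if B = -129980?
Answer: 184011/2164 ≈ 85.033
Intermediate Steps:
(-278404 + 462415)/(132144 + B) = (-278404 + 462415)/(132144 - 129980) = 184011/2164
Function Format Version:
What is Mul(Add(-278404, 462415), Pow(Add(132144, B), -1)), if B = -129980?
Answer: Rational(184011, 2164) ≈ 85.033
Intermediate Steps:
Mul(Add(-278404, 462415), Pow(Add(132144, B), -1)) = Mul(Add(-278404, 462415), Pow(Add(132144, -129980), -1)) = Mul(184011, Pow(2164, -1)) = Mul(184011, Rational(1, 2164)) = Rational(184011, 2164)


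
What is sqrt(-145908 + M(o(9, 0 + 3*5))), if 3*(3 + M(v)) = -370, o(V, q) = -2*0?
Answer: I*sqrt(1314309)/3 ≈ 382.14*I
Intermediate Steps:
o(V, q) = 0
M(v) = -379/3 (M(v) = -3 + (1/3)*(-370) = -3 - 370/3 = -379/3)
sqrt(-145908 + M(o(9, 0 + 3*5))) = sqrt(-145908 - 379/3) = sqrt(-438103/3) = I*sqrt(1314309)/3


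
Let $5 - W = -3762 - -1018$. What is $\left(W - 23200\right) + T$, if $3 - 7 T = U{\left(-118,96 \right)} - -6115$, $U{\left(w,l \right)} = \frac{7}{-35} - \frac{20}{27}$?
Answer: $- \frac{20151188}{945} \approx -21324.0$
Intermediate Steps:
$W = 2749$ ($W = 5 - \left(-3762 - -1018\right) = 5 - \left(-3762 + 1018\right) = 5 - -2744 = 5 + 2744 = 2749$)
$U{\left(w,l \right)} = - \frac{127}{135}$ ($U{\left(w,l \right)} = 7 \left(- \frac{1}{35}\right) - \frac{20}{27} = - \frac{1}{5} - \frac{20}{27} = - \frac{127}{135}$)
$T = - \frac{824993}{945}$ ($T = \frac{3}{7} - \frac{- \frac{127}{135} - -6115}{7} = \frac{3}{7} - \frac{- \frac{127}{135} + 6115}{7} = \frac{3}{7} - \frac{117914}{135} = - \frac{824993}{945} \approx -873.01$)
$\left(W - 23200\right) + T = \left(2749 - 23200\right) - \frac{824993}{945} = -20451 - \frac{824993}{945} = - \frac{20151188}{945}$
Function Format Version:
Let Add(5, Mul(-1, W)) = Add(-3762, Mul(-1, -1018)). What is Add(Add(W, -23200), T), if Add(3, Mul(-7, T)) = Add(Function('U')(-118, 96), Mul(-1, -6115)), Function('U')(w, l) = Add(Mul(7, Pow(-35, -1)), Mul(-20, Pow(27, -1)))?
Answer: Rational(-20151188, 945) ≈ -21324.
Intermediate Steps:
W = 2749 (W = Add(5, Mul(-1, Add(-3762, Mul(-1, -1018)))) = Add(5, Mul(-1, Add(-3762, 1018))) = Add(5, Mul(-1, -2744)) = Add(5, 2744) = 2749)
Function('U')(w, l) = Rational(-127, 135) (Function('U')(w, l) = Add(Mul(7, Rational(-1, 35)), Mul(-20, Rational(1, 27))) = Add(Rational(-1, 5), Rational(-20, 27)) = Rational(-127, 135))
T = Rational(-824993, 945) (T = Add(Rational(3, 7), Mul(Rational(-1, 7), Add(Rational(-127, 135), Mul(-1, -6115)))) = Add(Rational(3, 7), Mul(Rational(-1, 7), Add(Rational(-127, 135), 6115))) = Add(Rational(3, 7), Mul(Rational(-1, 7), Rational(825398, 135))) = Add(Rational(3, 7), Rational(-117914, 135)) = Rational(-824993, 945) ≈ -873.01)
Add(Add(W, -23200), T) = Add(Add(2749, -23200), Rational(-824993, 945)) = Add(-20451, Rational(-824993, 945)) = Rational(-20151188, 945)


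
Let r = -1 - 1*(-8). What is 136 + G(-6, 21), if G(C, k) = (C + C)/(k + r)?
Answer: 949/7 ≈ 135.57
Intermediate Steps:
r = 7 (r = -1 + 8 = 7)
G(C, k) = 2*C/(7 + k) (G(C, k) = (C + C)/(k + 7) = (2*C)/(7 + k) = 2*C/(7 + k))
136 + G(-6, 21) = 136 + 2*(-6)/(7 + 21) = 136 + 2*(-6)/28 = 136 + 2*(-6)*(1/28) = 136 - 3/7 = 949/7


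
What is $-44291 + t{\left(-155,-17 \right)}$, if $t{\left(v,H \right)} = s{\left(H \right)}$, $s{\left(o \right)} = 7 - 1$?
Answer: $-44285$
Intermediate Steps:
$s{\left(o \right)} = 6$ ($s{\left(o \right)} = 7 - 1 = 6$)
$t{\left(v,H \right)} = 6$
$-44291 + t{\left(-155,-17 \right)} = -44291 + 6 = -44285$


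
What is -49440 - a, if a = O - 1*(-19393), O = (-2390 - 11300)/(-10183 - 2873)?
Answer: -449348669/6528 ≈ -68834.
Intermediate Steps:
O = 6845/6528 (O = -13690/(-13056) = -13690*(-1/13056) = 6845/6528 ≈ 1.0486)
a = 126604349/6528 (a = 6845/6528 - 1*(-19393) = 6845/6528 + 19393 = 126604349/6528 ≈ 19394.)
-49440 - a = -49440 - 1*126604349/6528 = -49440 - 126604349/6528 = -449348669/6528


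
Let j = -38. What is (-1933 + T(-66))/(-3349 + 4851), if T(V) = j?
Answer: -1971/1502 ≈ -1.3123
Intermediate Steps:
T(V) = -38
(-1933 + T(-66))/(-3349 + 4851) = (-1933 - 38)/(-3349 + 4851) = -1971/1502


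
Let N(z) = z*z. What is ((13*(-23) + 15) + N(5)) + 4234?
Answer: 3975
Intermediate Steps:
N(z) = z**2
((13*(-23) + 15) + N(5)) + 4234 = ((13*(-23) + 15) + 5**2) + 4234 = ((-299 + 15) + 25) + 4234 = (-284 + 25) + 4234 = -259 + 4234 = 3975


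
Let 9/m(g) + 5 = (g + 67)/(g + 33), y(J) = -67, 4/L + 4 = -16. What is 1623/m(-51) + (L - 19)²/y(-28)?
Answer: -48276107/45225 ≈ -1067.5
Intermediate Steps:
L = -⅕ (L = 4/(-4 - 16) = 4/(-20) = 4*(-1/20) = -⅕ ≈ -0.20000)
m(g) = 9/(-5 + (67 + g)/(33 + g)) (m(g) = 9/(-5 + (g + 67)/(g + 33)) = 9/(-5 + (67 + g)/(33 + g)))
1623/m(-51) + (L - 19)²/y(-28) = 1623/((9*(-33 - 1*(-51))/(2*(49 + 2*(-51))))) + (-⅕ - 19)²/(-67) = 1623/((9*(-33 + 51)/(2*(49 - 102)))) + (-96/5)²*(-1/67) = 1623/(((9/2)*18/(-53))) + (9216/25)*(-1/67) = 1623/(((9/2)*(-1/53)*18)) - 9216/1675 = 1623/(-81/53) - 9216/1675 = 1623*(-53/81) - 9216/1675 = -28673/27 - 9216/1675 = -48276107/45225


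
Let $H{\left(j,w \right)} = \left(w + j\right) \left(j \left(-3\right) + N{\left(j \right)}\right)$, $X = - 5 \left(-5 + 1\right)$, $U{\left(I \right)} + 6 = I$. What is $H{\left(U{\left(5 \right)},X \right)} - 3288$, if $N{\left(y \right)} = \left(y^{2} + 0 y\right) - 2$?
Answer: $-3250$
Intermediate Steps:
$U{\left(I \right)} = -6 + I$
$N{\left(y \right)} = -2 + y^{2}$ ($N{\left(y \right)} = \left(y^{2} + 0\right) - 2 = y^{2} - 2 = -2 + y^{2}$)
$X = 20$ ($X = \left(-5\right) \left(-4\right) = 20$)
$H{\left(j,w \right)} = \left(j + w\right) \left(-2 + j^{2} - 3 j\right)$ ($H{\left(j,w \right)} = \left(w + j\right) \left(j \left(-3\right) + \left(-2 + j^{2}\right)\right) = \left(j + w\right) \left(- 3 j + \left(-2 + j^{2}\right)\right) = \left(j + w\right) \left(-2 + j^{2} - 3 j\right)$)
$H{\left(U{\left(5 \right)},X \right)} - 3288 = \left(- 3 \left(-6 + 5\right)^{2} + \left(-6 + 5\right) \left(-2 + \left(-6 + 5\right)^{2}\right) + 20 \left(-2 + \left(-6 + 5\right)^{2}\right) - 3 \left(-6 + 5\right) 20\right) - 3288 = \left(- 3 \left(-1\right)^{2} - \left(-2 + \left(-1\right)^{2}\right) + 20 \left(-2 + \left(-1\right)^{2}\right) - \left(-3\right) 20\right) - 3288 = \left(\left(-3\right) 1 - \left(-2 + 1\right) + 20 \left(-2 + 1\right) + 60\right) - 3288 = \left(-3 - -1 + 20 \left(-1\right) + 60\right) - 3288 = \left(-3 + 1 - 20 + 60\right) - 3288 = 38 - 3288 = -3250$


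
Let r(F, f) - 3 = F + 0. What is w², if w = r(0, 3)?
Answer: 9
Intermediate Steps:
r(F, f) = 3 + F (r(F, f) = 3 + (F + 0) = 3 + F)
w = 3 (w = 3 + 0 = 3)
w² = 3² = 9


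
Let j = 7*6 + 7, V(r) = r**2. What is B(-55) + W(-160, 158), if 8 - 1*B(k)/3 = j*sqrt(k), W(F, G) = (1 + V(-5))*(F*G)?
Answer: -657256 - 147*I*sqrt(55) ≈ -6.5726e+5 - 1090.2*I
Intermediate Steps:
j = 49 (j = 42 + 7 = 49)
W(F, G) = 26*F*G (W(F, G) = (1 + (-5)**2)*(F*G) = (1 + 25)*(F*G) = 26*(F*G) = 26*F*G)
B(k) = 24 - 147*sqrt(k)
B(-55) + W(-160, 158) = (24 - 147*I*sqrt(55)) + 26*(-160)*158 = (24 - 147*I*sqrt(55)) - 657280 = -657256 - 147*I*sqrt(55)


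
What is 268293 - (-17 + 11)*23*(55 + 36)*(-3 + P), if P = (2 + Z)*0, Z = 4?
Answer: 230619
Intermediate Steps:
P = 0 (P = (2 + 4)*0 = 6*0 = 0)
268293 - (-17 + 11)*23*(55 + 36)*(-3 + P) = 268293 - (-17 + 11)*23*(55 + 36)*(-3 + 0) = 268293 - (-6*23)*91*(-3) = 268293 - (-138)*(-273) = 268293 - 1*37674 = 268293 - 37674 = 230619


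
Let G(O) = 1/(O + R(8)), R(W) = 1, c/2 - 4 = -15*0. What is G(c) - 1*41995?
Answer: -377954/9 ≈ -41995.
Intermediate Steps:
c = 8 (c = 8 + 2*(-15*0) = 8 + 2*0 = 8 + 0 = 8)
G(O) = 1/(1 + O) (G(O) = 1/(O + 1) = 1/(1 + O))
G(c) - 1*41995 = 1/(1 + 8) - 1*41995 = 1/9 - 41995 = ⅑ - 41995 = -377954/9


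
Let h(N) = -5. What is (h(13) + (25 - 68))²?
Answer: 2304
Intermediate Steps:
(h(13) + (25 - 68))² = (-5 + (25 - 68))² = (-5 - 43)² = (-48)² = 2304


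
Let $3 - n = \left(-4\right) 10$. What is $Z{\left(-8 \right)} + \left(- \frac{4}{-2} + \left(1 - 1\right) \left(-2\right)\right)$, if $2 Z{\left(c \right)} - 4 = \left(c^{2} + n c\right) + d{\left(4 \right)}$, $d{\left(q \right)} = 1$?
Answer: $- \frac{271}{2} \approx -135.5$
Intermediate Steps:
$n = 43$ ($n = 3 - \left(-4\right) 10 = 3 - -40 = 3 + 40 = 43$)
$Z{\left(c \right)} = \frac{5}{2} + \frac{c^{2}}{2} + \frac{43 c}{2}$ ($Z{\left(c \right)} = 2 + \frac{\left(c^{2} + 43 c\right) + 1}{2} = 2 + \frac{1 + c^{2} + 43 c}{2} = 2 + \left(\frac{1}{2} + \frac{c^{2}}{2} + \frac{43 c}{2}\right) = \frac{5}{2} + \frac{c^{2}}{2} + \frac{43 c}{2}$)
$Z{\left(-8 \right)} + \left(- \frac{4}{-2} + \left(1 - 1\right) \left(-2\right)\right) = \left(\frac{5}{2} + \frac{\left(-8\right)^{2}}{2} + \frac{43}{2} \left(-8\right)\right) + \left(- \frac{4}{-2} + \left(1 - 1\right) \left(-2\right)\right) = \left(\frac{5}{2} + \frac{1}{2} \cdot 64 - 172\right) + \left(\left(-4\right) \left(- \frac{1}{2}\right) + \left(1 - 1\right) \left(-2\right)\right) = \left(\frac{5}{2} + 32 - 172\right) + \left(2 + 0 \left(-2\right)\right) = - \frac{275}{2} + \left(2 + 0\right) = - \frac{275}{2} + 2 = - \frac{271}{2}$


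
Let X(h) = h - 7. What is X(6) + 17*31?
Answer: 526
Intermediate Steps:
X(h) = -7 + h
X(6) + 17*31 = (-7 + 6) + 17*31 = -1 + 527 = 526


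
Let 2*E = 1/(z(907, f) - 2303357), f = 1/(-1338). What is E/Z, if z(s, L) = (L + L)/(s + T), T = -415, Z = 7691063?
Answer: -164574/5830943648753406731 ≈ -2.8224e-14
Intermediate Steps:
f = -1/1338 ≈ -0.00074738
z(s, L) = 2*L/(-415 + s) (z(s, L) = (L + L)/(s - 415) = (2*L)/(-415 + s) = 2*L/(-415 + s))
E = -164574/758145349837 (E = 1/(2*(2*(-1/1338)/(-415 + 907) - 2303357)) = 1/(2*(2*(-1/1338)/492 - 2303357)) = 1/(2*(2*(-1/1338)*(1/492) - 2303357)) = 1/(2*(-1/329148 - 2303357)) = 1/(2*(-758145349837/329148)) = (½)*(-329148/758145349837) = -164574/758145349837 ≈ -2.1707e-7)
E/Z = -164574/758145349837/7691063 = -164574/758145349837*1/7691063 = -164574/5830943648753406731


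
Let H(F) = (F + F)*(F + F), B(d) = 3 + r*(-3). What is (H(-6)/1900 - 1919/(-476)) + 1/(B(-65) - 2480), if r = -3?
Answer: 143231828/34875925 ≈ 4.1069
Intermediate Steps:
B(d) = 12 (B(d) = 3 - 3*(-3) = 3 + 9 = 12)
H(F) = 4*F² (H(F) = (2*F)*(2*F) = 4*F²)
(H(-6)/1900 - 1919/(-476)) + 1/(B(-65) - 2480) = ((4*(-6)²)/1900 - 1919/(-476)) + 1/(12 - 2480) = ((4*36)*(1/1900) - 1919*(-1/476)) + 1/(-2468) = (144*(1/1900) + 1919/476) - 1/2468 = (36/475 + 1919/476) - 1/2468 = 928661/226100 - 1/2468 = 143231828/34875925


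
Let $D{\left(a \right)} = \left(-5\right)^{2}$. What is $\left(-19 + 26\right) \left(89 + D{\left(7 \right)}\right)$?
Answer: $798$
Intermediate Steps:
$D{\left(a \right)} = 25$
$\left(-19 + 26\right) \left(89 + D{\left(7 \right)}\right) = \left(-19 + 26\right) \left(89 + 25\right) = 7 \cdot 114 = 798$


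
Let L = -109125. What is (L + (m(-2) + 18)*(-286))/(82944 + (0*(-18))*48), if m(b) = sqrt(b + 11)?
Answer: -38377/27648 ≈ -1.3881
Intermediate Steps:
m(b) = sqrt(11 + b)
(L + (m(-2) + 18)*(-286))/(82944 + (0*(-18))*48) = (-109125 + (sqrt(11 - 2) + 18)*(-286))/(82944 + (0*(-18))*48) = (-109125 + (sqrt(9) + 18)*(-286))/(82944 + 0*48) = (-109125 + (3 + 18)*(-286))/(82944 + 0) = (-109125 + 21*(-286))/82944 = (-109125 - 6006)*(1/82944) = -115131*1/82944 = -38377/27648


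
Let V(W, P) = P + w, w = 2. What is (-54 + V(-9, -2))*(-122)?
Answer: 6588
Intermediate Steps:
V(W, P) = 2 + P (V(W, P) = P + 2 = 2 + P)
(-54 + V(-9, -2))*(-122) = (-54 + (2 - 2))*(-122) = (-54 + 0)*(-122) = -54*(-122) = 6588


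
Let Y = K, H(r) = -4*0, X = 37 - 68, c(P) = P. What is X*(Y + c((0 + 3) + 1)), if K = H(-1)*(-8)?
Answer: -124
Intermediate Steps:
X = -31
H(r) = 0
K = 0 (K = 0*(-8) = 0)
Y = 0
X*(Y + c((0 + 3) + 1)) = -31*(0 + ((0 + 3) + 1)) = -31*(0 + (3 + 1)) = -31*(0 + 4) = -31*4 = -124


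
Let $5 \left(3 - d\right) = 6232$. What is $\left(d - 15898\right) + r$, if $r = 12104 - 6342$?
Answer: $- \frac{56897}{5} \approx -11379.0$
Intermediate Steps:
$d = - \frac{6217}{5}$ ($d = 3 - \frac{6232}{5} = - \frac{6217}{5} \approx -1243.4$)
$r = 5762$
$\left(d - 15898\right) + r = \left(- \frac{6217}{5} - 15898\right) + 5762 = - \frac{85707}{5} + 5762 = - \frac{56897}{5}$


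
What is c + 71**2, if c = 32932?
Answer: 37973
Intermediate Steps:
c + 71**2 = 32932 + 71**2 = 32932 + 5041 = 37973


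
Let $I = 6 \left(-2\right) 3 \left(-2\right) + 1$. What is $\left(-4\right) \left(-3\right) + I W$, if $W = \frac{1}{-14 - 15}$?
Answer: $\frac{275}{29} \approx 9.4828$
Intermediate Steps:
$W = - \frac{1}{29}$ ($W = \frac{1}{-29} = - \frac{1}{29} \approx -0.034483$)
$I = 73$ ($I = 6 \left(\left(-6\right) \left(-2\right)\right) + 1 = 6 \cdot 12 + 1 = 72 + 1 = 73$)
$\left(-4\right) \left(-3\right) + I W = \left(-4\right) \left(-3\right) + 73 \left(- \frac{1}{29}\right) = 12 - \frac{73}{29} = \frac{275}{29}$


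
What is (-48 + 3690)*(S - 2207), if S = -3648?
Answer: -21323910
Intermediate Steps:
(-48 + 3690)*(S - 2207) = (-48 + 3690)*(-3648 - 2207) = 3642*(-5855) = -21323910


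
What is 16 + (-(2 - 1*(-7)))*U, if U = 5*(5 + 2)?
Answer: -299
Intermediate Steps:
U = 35 (U = 5*7 = 35)
16 + (-(2 - 1*(-7)))*U = 16 - (2 - 1*(-7))*35 = 16 - (2 + 7)*35 = 16 - 1*9*35 = 16 - 9*35 = 16 - 315 = -299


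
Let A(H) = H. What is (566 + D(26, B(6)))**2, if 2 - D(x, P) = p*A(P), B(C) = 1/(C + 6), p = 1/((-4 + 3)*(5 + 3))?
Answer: 2973411841/9216 ≈ 3.2264e+5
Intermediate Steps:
p = -1/8 (p = 1/(-1*8) = 1/(-8) = -1/8 ≈ -0.12500)
B(C) = 1/(6 + C)
D(x, P) = 2 + P/8 (D(x, P) = 2 - (-1)*P/8 = 2 + P/8)
(566 + D(26, B(6)))**2 = (566 + (2 + 1/(8*(6 + 6))))**2 = (566 + (2 + (1/8)/12))**2 = (566 + (2 + (1/8)*(1/12)))**2 = (566 + (2 + 1/96))**2 = (566 + 193/96)**2 = (54529/96)**2 = 2973411841/9216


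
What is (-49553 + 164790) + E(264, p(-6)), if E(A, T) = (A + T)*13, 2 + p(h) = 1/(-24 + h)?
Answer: 3559277/30 ≈ 1.1864e+5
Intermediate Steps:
p(h) = -2 + 1/(-24 + h)
E(A, T) = 13*A + 13*T
(-49553 + 164790) + E(264, p(-6)) = (-49553 + 164790) + (13*264 + 13*((49 - 2*(-6))/(-24 - 6))) = 115237 + (3432 + 13*((49 + 12)/(-30))) = 115237 + (3432 + 13*(-1/30*61)) = 115237 + (3432 + 13*(-61/30)) = 115237 + (3432 - 793/30) = 115237 + 102167/30 = 3559277/30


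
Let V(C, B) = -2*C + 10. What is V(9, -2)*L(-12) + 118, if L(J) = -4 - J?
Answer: 54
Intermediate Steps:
V(C, B) = 10 - 2*C
V(9, -2)*L(-12) + 118 = (10 - 2*9)*(-4 - 1*(-12)) + 118 = (10 - 18)*(-4 + 12) + 118 = -8*8 + 118 = -64 + 118 = 54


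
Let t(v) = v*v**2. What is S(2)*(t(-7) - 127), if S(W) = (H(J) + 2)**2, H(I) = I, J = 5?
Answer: -23030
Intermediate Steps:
t(v) = v**3
S(W) = 49 (S(W) = (5 + 2)**2 = 7**2 = 49)
S(2)*(t(-7) - 127) = 49*((-7)**3 - 127) = 49*(-343 - 127) = 49*(-470) = -23030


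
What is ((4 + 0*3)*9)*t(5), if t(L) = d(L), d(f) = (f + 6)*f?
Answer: 1980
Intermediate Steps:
d(f) = f*(6 + f) (d(f) = (6 + f)*f = f*(6 + f))
t(L) = L*(6 + L)
((4 + 0*3)*9)*t(5) = ((4 + 0*3)*9)*(5*(6 + 5)) = ((4 + 0)*9)*(5*11) = (4*9)*55 = 36*55 = 1980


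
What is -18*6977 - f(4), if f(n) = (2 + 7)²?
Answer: -125667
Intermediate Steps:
f(n) = 81 (f(n) = 9² = 81)
-18*6977 - f(4) = -18*6977 - 1*81 = -125586 - 81 = -125667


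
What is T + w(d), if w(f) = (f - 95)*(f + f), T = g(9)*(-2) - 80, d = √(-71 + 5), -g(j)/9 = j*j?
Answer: 1246 - 190*I*√66 ≈ 1246.0 - 1543.6*I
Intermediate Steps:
g(j) = -9*j² (g(j) = -9*j*j = -9*j²)
d = I*√66 (d = √(-66) = I*√66 ≈ 8.124*I)
T = 1378 (T = -9*9²*(-2) - 80 = -9*81*(-2) - 80 = -729*(-2) - 80 = 1458 - 80 = 1378)
w(f) = 2*f*(-95 + f) (w(f) = (-95 + f)*(2*f) = 2*f*(-95 + f))
T + w(d) = 1378 + 2*(I*√66)*(-95 + I*√66) = 1378 + 2*I*√66*(-95 + I*√66)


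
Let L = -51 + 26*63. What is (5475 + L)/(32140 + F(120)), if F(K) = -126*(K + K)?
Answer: 3531/950 ≈ 3.7168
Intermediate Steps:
L = 1587 (L = -51 + 1638 = 1587)
F(K) = -252*K
(5475 + L)/(32140 + F(120)) = (5475 + 1587)/(32140 - 252*120) = 7062/(32140 - 30240) = 7062/1900 = 7062*(1/1900) = 3531/950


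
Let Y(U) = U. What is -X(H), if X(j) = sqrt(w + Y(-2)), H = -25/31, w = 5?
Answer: -sqrt(3) ≈ -1.7320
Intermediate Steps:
H = -25/31 (H = -25*1/31 = -25/31 ≈ -0.80645)
X(j) = sqrt(3) (X(j) = sqrt(5 - 2) = sqrt(3))
-X(H) = -sqrt(3)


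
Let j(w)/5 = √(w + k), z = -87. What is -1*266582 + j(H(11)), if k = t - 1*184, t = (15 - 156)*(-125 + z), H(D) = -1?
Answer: -266582 + 5*√29707 ≈ -2.6572e+5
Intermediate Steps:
t = 29892 (t = (15 - 156)*(-125 - 87) = -141*(-212) = 29892)
k = 29708 (k = 29892 - 1*184 = 29892 - 184 = 29708)
j(w) = 5*√(29708 + w) (j(w) = 5*√(w + 29708) = 5*√(29708 + w))
-1*266582 + j(H(11)) = -1*266582 + 5*√(29708 - 1) = -266582 + 5*√29707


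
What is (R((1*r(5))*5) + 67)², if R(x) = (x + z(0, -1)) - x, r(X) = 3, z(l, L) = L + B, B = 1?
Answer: 4489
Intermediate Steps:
z(l, L) = 1 + L (z(l, L) = L + 1 = 1 + L)
R(x) = 0 (R(x) = (x + (1 - 1)) - x = (x + 0) - x = x - x = 0)
(R((1*r(5))*5) + 67)² = (0 + 67)² = 67² = 4489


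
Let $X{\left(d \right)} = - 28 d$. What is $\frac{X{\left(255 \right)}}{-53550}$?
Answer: $\frac{2}{15} \approx 0.13333$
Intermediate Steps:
$\frac{X{\left(255 \right)}}{-53550} = \frac{\left(-28\right) 255}{-53550} = \left(-7140\right) \left(- \frac{1}{53550}\right) = \frac{2}{15}$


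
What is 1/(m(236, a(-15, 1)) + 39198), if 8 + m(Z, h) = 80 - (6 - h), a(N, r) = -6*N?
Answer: 1/39354 ≈ 2.5410e-5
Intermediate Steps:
m(Z, h) = 66 + h (m(Z, h) = -8 + (80 - (6 - h)) = -8 + (80 + (-6 + h)) = -8 + (74 + h) = 66 + h)
1/(m(236, a(-15, 1)) + 39198) = 1/((66 - 6*(-15)) + 39198) = 1/((66 + 90) + 39198) = 1/(156 + 39198) = 1/39354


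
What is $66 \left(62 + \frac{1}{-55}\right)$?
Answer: $\frac{20454}{5} \approx 4090.8$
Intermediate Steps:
$66 \left(62 + \frac{1}{-55}\right) = 66 \left(62 - \frac{1}{55}\right) = 66 \cdot \frac{3409}{55} = \frac{20454}{5}$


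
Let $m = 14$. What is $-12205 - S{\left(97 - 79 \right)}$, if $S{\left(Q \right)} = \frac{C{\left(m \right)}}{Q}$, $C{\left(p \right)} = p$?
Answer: $- \frac{109852}{9} \approx -12206.0$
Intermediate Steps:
$S{\left(Q \right)} = \frac{14}{Q}$
$-12205 - S{\left(97 - 79 \right)} = -12205 - \frac{14}{97 - 79} = -12205 - \frac{14}{18} = -12205 - 14 \cdot \frac{1}{18} = -12205 - \frac{7}{9} = - \frac{109852}{9}$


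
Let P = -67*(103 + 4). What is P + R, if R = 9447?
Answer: 2278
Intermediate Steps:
P = -7169 (P = -67*107 = -7169)
P + R = -7169 + 9447 = 2278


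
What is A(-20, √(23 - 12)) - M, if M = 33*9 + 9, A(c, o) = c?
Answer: -326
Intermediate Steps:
M = 306 (M = 297 + 9 = 306)
A(-20, √(23 - 12)) - M = -20 - 1*306 = -20 - 306 = -326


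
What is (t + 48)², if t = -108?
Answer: 3600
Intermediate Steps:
(t + 48)² = (-108 + 48)² = (-60)² = 3600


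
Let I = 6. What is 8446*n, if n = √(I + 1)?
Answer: 8446*√7 ≈ 22346.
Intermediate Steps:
n = √7 (n = √(6 + 1) = √7 ≈ 2.6458)
8446*n = 8446*√7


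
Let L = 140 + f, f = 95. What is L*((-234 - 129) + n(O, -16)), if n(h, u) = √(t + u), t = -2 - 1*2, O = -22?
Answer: -85305 + 470*I*√5 ≈ -85305.0 + 1051.0*I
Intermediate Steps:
t = -4 (t = -2 - 2 = -4)
n(h, u) = √(-4 + u)
L = 235 (L = 140 + 95 = 235)
L*((-234 - 129) + n(O, -16)) = 235*((-234 - 129) + √(-4 - 16)) = 235*(-363 + √(-20)) = 235*(-363 + 2*I*√5) = -85305 + 470*I*√5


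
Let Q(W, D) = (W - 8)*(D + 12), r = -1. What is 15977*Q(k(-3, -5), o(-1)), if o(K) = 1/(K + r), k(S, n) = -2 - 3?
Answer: -4777123/2 ≈ -2.3886e+6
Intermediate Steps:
k(S, n) = -5
o(K) = 1/(-1 + K) (o(K) = 1/(K - 1) = 1/(-1 + K))
Q(W, D) = (-8 + W)*(12 + D)
15977*Q(k(-3, -5), o(-1)) = 15977*(-96 - 8/(-1 - 1) + 12*(-5) - 5/(-1 - 1)) = 15977*(-96 - 8/(-2) - 60 - 5/(-2)) = 15977*(-96 - 8*(-1/2) - 60 - 1/2*(-5)) = 15977*(-96 + 4 - 60 + 5/2) = 15977*(-299/2) = -4777123/2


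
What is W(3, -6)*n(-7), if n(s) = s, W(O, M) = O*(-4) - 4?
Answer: 112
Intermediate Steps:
W(O, M) = -4 - 4*O (W(O, M) = -4*O - 4 = -4 - 4*O)
W(3, -6)*n(-7) = (-4 - 4*3)*(-7) = (-4 - 12)*(-7) = -16*(-7) = 112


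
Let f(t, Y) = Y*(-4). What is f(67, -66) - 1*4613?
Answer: -4349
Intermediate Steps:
f(t, Y) = -4*Y
f(67, -66) - 1*4613 = -4*(-66) - 1*4613 = 264 - 4613 = -4349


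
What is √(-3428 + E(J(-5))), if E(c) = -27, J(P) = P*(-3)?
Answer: I*√3455 ≈ 58.779*I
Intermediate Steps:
J(P) = -3*P
√(-3428 + E(J(-5))) = √(-3428 - 27) = √(-3455) = I*√3455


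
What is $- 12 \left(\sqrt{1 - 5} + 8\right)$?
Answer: $-96 - 24 i \approx -96.0 - 24.0 i$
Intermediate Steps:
$- 12 \left(\sqrt{1 - 5} + 8\right) = - 12 \left(\sqrt{-4} + 8\right) = - 12 \left(2 i + 8\right) = - 12 \left(8 + 2 i\right) = -96 - 24 i$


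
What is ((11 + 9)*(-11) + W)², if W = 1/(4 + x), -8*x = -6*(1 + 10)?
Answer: 116122176/2401 ≈ 48364.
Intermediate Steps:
x = 33/4 (x = -(-3)*(1 + 10)/4 = -(-3)*11/4 = -⅛*(-66) = 33/4 ≈ 8.2500)
W = 4/49 (W = 1/(4 + 33/4) = 1/(49/4) = 4/49 ≈ 0.081633)
((11 + 9)*(-11) + W)² = ((11 + 9)*(-11) + 4/49)² = (20*(-11) + 4/49)² = (-220 + 4/49)² = (-10776/49)² = 116122176/2401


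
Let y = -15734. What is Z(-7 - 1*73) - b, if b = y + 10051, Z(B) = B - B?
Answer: 5683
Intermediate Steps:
Z(B) = 0
b = -5683 (b = -15734 + 10051 = -5683)
Z(-7 - 1*73) - b = 0 - 1*(-5683) = 0 + 5683 = 5683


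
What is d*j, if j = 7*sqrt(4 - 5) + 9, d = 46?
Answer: 414 + 322*I ≈ 414.0 + 322.0*I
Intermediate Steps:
j = 9 + 7*I (j = 7*sqrt(-1) + 9 = 7*I + 9 = 9 + 7*I ≈ 9.0 + 7.0*I)
d*j = 46*(9 + 7*I) = 414 + 322*I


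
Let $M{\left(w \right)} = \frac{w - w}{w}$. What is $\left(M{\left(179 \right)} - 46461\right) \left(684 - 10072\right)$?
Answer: $436175868$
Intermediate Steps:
$M{\left(w \right)} = 0$ ($M{\left(w \right)} = \frac{0}{w} = 0$)
$\left(M{\left(179 \right)} - 46461\right) \left(684 - 10072\right) = \left(0 - 46461\right) \left(684 - 10072\right) = \left(-46461\right) \left(-9388\right) = 436175868$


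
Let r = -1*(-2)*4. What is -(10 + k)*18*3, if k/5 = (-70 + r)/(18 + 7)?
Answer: 648/5 ≈ 129.60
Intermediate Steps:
r = 8 (r = 2*4 = 8)
k = -62/5 (k = 5*((-70 + 8)/(18 + 7)) = 5*(-62/25) = -62/5 ≈ -12.400)
-(10 + k)*18*3 = -(10 - 62/5)*18*3 = -(-12)*54/5 = -1*(-648/5) = 648/5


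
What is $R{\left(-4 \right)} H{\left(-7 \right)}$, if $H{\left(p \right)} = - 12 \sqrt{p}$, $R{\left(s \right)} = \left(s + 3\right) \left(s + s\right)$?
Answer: $- 96 i \sqrt{7} \approx - 253.99 i$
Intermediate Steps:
$R{\left(s \right)} = 2 s \left(3 + s\right)$ ($R{\left(s \right)} = \left(3 + s\right) 2 s = 2 s \left(3 + s\right)$)
$R{\left(-4 \right)} H{\left(-7 \right)} = 2 \left(-4\right) \left(3 - 4\right) \left(- 12 \sqrt{-7}\right) = 2 \left(-4\right) \left(-1\right) \left(- 12 i \sqrt{7}\right) = 8 \left(- 12 i \sqrt{7}\right) = - 96 i \sqrt{7}$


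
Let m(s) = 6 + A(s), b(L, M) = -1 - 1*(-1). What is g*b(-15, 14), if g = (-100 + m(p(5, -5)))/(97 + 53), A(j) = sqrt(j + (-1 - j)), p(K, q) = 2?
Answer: 0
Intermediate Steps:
b(L, M) = 0 (b(L, M) = -1 + 1 = 0)
A(j) = I (A(j) = sqrt(-1) = I)
m(s) = 6 + I
g = -47/75 + I/150 (g = (-100 + (6 + I))/(97 + 53) = (-94 + I)/150 = (-94 + I)*(1/150) = -47/75 + I/150 ≈ -0.62667 + 0.0066667*I)
g*b(-15, 14) = (-47/75 + I/150)*0 = 0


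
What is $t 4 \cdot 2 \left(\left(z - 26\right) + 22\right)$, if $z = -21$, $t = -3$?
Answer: $600$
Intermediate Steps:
$t 4 \cdot 2 \left(\left(z - 26\right) + 22\right) = \left(-3\right) 4 \cdot 2 \left(\left(-21 - 26\right) + 22\right) = \left(-12\right) 2 \left(-47 + 22\right) = \left(-24\right) \left(-25\right) = 600$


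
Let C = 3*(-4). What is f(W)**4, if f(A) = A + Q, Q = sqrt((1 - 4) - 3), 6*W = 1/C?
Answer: 967272193/26873856 + 31103*I*sqrt(6)/93312 ≈ 35.993 + 0.81647*I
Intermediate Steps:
C = -12
W = -1/72 (W = (1/6)/(-12) = (1/6)*(-1/12) = -1/72 ≈ -0.013889)
Q = I*sqrt(6) (Q = sqrt(-3 - 3) = sqrt(-6) = I*sqrt(6) ≈ 2.4495*I)
f(A) = A + I*sqrt(6)
f(W)**4 = (-1/72 + I*sqrt(6))**4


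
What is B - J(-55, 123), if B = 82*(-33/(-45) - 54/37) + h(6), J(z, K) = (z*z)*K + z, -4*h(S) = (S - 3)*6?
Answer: -413013287/1110 ≈ -3.7208e+5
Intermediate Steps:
h(S) = 9/2 - 3*S/2 (h(S) = -(S - 3)*6/4 = -(-3 + S)*6/4 = -(-18 + 6*S)/4 = 9/2 - 3*S/2)
J(z, K) = z + K*z**2 (J(z, K) = z**2*K + z = K*z**2 + z = z + K*z**2)
B = -71087/1110 (B = 82*(-33/(-45) - 54/37) + (9/2 - 3/2*6) = 82*(-33*(-1/45) - 54*1/37) + (9/2 - 9) = 82*(11/15 - 54/37) - 9/2 = 82*(-403/555) - 9/2 = -33046/555 - 9/2 = -71087/1110 ≈ -64.042)
B - J(-55, 123) = -71087/1110 - (-55)*(1 + 123*(-55)) = -71087/1110 - (-55)*(1 - 6765) = -71087/1110 - (-55)*(-6764) = -71087/1110 - 1*372020 = -71087/1110 - 372020 = -413013287/1110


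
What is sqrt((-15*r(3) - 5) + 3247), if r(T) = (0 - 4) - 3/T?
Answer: sqrt(3317) ≈ 57.593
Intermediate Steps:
r(T) = -4 - 3/T
sqrt((-15*r(3) - 5) + 3247) = sqrt((-15*(-4 - 3/3) - 5) + 3247) = sqrt((-15*(-4 - 3*1/3) - 5) + 3247) = sqrt((-15*(-4 - 1) - 5) + 3247) = sqrt((-15*(-5) - 5) + 3247) = sqrt((75 - 5) + 3247) = sqrt(70 + 3247) = sqrt(3317)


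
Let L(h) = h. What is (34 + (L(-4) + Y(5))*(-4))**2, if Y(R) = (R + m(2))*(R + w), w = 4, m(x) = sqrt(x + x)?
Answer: 40804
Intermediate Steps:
m(x) = sqrt(2)*sqrt(x) (m(x) = sqrt(2*x) = sqrt(2)*sqrt(x))
Y(R) = (2 + R)*(4 + R) (Y(R) = (R + sqrt(2)*sqrt(2))*(R + 4) = (R + 2)*(4 + R) = (2 + R)*(4 + R))
(34 + (L(-4) + Y(5))*(-4))**2 = (34 + (-4 + (8 + 5**2 + 6*5))*(-4))**2 = (34 + (-4 + (8 + 25 + 30))*(-4))**2 = (34 + (-4 + 63)*(-4))**2 = (34 + 59*(-4))**2 = (34 - 236)**2 = (-202)**2 = 40804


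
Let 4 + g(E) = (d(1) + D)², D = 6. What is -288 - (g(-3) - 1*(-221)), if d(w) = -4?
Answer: -509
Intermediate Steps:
g(E) = 0 (g(E) = -4 + (-4 + 6)² = -4 + 2² = -4 + 4 = 0)
-288 - (g(-3) - 1*(-221)) = -288 - (0 - 1*(-221)) = -288 - (0 + 221) = -288 - 1*221 = -288 - 221 = -509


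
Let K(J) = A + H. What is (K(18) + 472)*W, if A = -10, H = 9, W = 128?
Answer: 60288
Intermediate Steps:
K(J) = -1 (K(J) = -10 + 9 = -1)
(K(18) + 472)*W = (-1 + 472)*128 = 471*128 = 60288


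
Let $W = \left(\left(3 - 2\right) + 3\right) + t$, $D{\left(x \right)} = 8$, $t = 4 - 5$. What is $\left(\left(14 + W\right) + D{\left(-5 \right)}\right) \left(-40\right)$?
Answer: $-1000$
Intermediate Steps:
$t = -1$ ($t = 4 - 5 = -1$)
$W = 3$ ($W = \left(\left(3 - 2\right) + 3\right) - 1 = \left(1 + 3\right) - 1 = 4 - 1 = 3$)
$\left(\left(14 + W\right) + D{\left(-5 \right)}\right) \left(-40\right) = \left(\left(14 + 3\right) + 8\right) \left(-40\right) = \left(17 + 8\right) \left(-40\right) = 25 \left(-40\right) = -1000$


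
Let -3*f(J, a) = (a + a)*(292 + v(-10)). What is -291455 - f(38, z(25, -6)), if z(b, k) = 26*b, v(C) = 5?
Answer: -162755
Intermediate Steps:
f(J, a) = -198*a (f(J, a) = -(a + a)*(292 + 5)/3 = -2*a*297/3 = -198*a)
-291455 - f(38, z(25, -6)) = -291455 - (-198)*26*25 = -291455 - (-198)*650 = -291455 - 1*(-128700) = -291455 + 128700 = -162755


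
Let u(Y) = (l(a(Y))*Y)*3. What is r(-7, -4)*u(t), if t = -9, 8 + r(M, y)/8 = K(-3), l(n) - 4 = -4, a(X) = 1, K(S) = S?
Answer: 0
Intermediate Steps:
l(n) = 0 (l(n) = 4 - 4 = 0)
r(M, y) = -88 (r(M, y) = -64 + 8*(-3) = -64 - 24 = -88)
u(Y) = 0 (u(Y) = (0*Y)*3 = 0*3 = 0)
r(-7, -4)*u(t) = -88*0 = 0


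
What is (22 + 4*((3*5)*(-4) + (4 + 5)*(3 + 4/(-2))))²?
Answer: 33124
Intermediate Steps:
(22 + 4*((3*5)*(-4) + (4 + 5)*(3 + 4/(-2))))² = (22 + 4*(15*(-4) + 9*(3 + 4*(-½))))² = (22 + 4*(-60 + 9*(3 - 2)))² = (22 + 4*(-60 + 9*1))² = (22 + 4*(-60 + 9))² = (22 + 4*(-51))² = (22 - 204)² = (-182)² = 33124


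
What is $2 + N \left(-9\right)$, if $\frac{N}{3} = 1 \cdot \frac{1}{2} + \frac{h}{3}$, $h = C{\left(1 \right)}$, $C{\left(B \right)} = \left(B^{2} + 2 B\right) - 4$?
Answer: $- \frac{5}{2} \approx -2.5$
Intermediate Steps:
$C{\left(B \right)} = -4 + B^{2} + 2 B$
$h = -1$ ($h = -4 + 1^{2} + 2 \cdot 1 = -4 + 1 + 2 = -1$)
$N = \frac{1}{2}$ ($N = 3 \left(1 \cdot \frac{1}{2} - \frac{1}{3}\right) = 3 \left(\frac{1}{2} - \frac{1}{3}\right) = 3 \cdot \frac{1}{6} = \frac{1}{2} \approx 0.5$)
$2 + N \left(-9\right) = 2 + \frac{1}{2} \left(-9\right) = 2 - \frac{9}{2} = - \frac{5}{2}$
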